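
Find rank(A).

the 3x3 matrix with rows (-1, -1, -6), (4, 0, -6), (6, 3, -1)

Row reduction:
R2 <- R2 - (-4)*R1:  [   0   -4  -30 ]
R3 <- R3 - (-6)*R1:  [   0   -3  -37 ]
R3 <- R3 - (3/4)*R2:  [     0      0  -29/2 ]
Row echelon form:
[ -1  -1     -6 ]
[  0  -4    -30 ]
[  0   0  -29/2 ]
Nonzero rows / pivot columns: 3

rank(A) = 3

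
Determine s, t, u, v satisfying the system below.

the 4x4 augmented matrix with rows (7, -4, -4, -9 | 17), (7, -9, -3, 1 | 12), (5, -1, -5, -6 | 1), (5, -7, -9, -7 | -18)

Forward elimination on [A|b]:
R2 <- R2 - (1)*R1:  [  0  -5   1  10  -5 ]
R3 <- R3 - (5/7)*R1:  [     0   13/7  -15/7    3/7  -78/7 ]
R4 <- R4 - (5/7)*R1:  [      0   -29/7   -43/7    -4/7  -211/7 ]
R3 <- R3 - (-13/35)*R2:  [      0       0  -62/35    29/7     -13 ]
R4 <- R4 - (29/35)*R2:  [       0        0  -244/35    -62/7      -26 ]
R4 <- R4 - (122/31)*R3:  [       0        0        0  -780/31   780/31 ]
Row echelon form:
[ 7  -4      -4       -9  |      17 ]
[ 0  -5       1       10  |      -5 ]
[ 0   0  -62/35     29/7  |     -13 ]
[ 0   0       0  -780/31  |  780/31 ]
Back-substitution:
v = (780/31) / (-780/31) = -1
u = (-13 - (29/7)*(-1)) / (-62/35) = 5
t = (-5 - (1)*(5) - (10)*(-1)) / -5 = 0
s = (17 - (-4)*(0) - (-4)*(5) - (-9)*(-1)) / 7 = 4

(4, 0, 5, -1)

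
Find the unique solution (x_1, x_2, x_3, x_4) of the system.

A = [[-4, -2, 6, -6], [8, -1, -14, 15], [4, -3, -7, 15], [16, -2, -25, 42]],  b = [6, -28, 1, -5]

(0, 3, 5, 3)

Forward elimination on [A|b]:
R2 <- R2 - (-2)*R1:  [   0   -5   -2    3  -16 ]
R3 <- R3 - (-1)*R1:  [  0  -5  -1   9   7 ]
R4 <- R4 - (-4)*R1:  [   0  -10   -1   18   19 ]
R3 <- R3 - (1)*R2:  [  0   0   1   6  23 ]
R4 <- R4 - (2)*R2:  [  0   0   3  12  51 ]
R4 <- R4 - (3)*R3:  [   0    0    0   -6  -18 ]
Row echelon form:
[ -4  -2   6  -6  |    6 ]
[  0  -5  -2   3  |  -16 ]
[  0   0   1   6  |   23 ]
[  0   0   0  -6  |  -18 ]
Back-substitution:
x_4 = (-18) / -6 = 3
x_3 = (23 - (6)*(3)) / 1 = 5
x_2 = (-16 - (-2)*(5) - (3)*(3)) / -5 = 3
x_1 = (6 - (-2)*(3) - (6)*(5) - (-6)*(3)) / -4 = 0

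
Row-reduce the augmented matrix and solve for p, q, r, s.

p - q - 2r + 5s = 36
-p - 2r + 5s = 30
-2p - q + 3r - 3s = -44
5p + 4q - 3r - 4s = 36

(5, 4, -5, 5)

Forward elimination on [A|b]:
R2 <- R2 - (-1)*R1:  [  0  -1  -4  10  66 ]
R3 <- R3 - (-2)*R1:  [  0  -3  -1   7  28 ]
R4 <- R4 - (5)*R1:  [    0     9     7   -29  -144 ]
R3 <- R3 - (3)*R2:  [    0     0    11   -23  -170 ]
R4 <- R4 - (-9)*R2:  [   0    0  -29   61  450 ]
R4 <- R4 - (-29/11)*R3:  [     0      0      0   4/11  20/11 ]
Row echelon form:
[ 1  -1  -2     5  |     36 ]
[ 0  -1  -4    10  |     66 ]
[ 0   0  11   -23  |   -170 ]
[ 0   0   0  4/11  |  20/11 ]
Back-substitution:
s = (20/11) / (4/11) = 5
r = (-170 - (-23)*(5)) / 11 = -5
q = (66 - (-4)*(-5) - (10)*(5)) / -1 = 4
p = (36 - (-1)*(4) - (-2)*(-5) - (5)*(5)) / 1 = 5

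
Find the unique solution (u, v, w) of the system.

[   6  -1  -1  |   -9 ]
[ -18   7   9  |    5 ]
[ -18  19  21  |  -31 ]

(-2, 2, -5)

Forward elimination on [A|b]:
R2 <- R2 - (-3)*R1:  [   0    4    6  -22 ]
R3 <- R3 - (-3)*R1:  [   0   16   18  -58 ]
R3 <- R3 - (4)*R2:  [  0   0  -6  30 ]
Row echelon form:
[ 6  -1  -1  |   -9 ]
[ 0   4   6  |  -22 ]
[ 0   0  -6  |   30 ]
Back-substitution:
w = (30) / -6 = -5
v = (-22 - (6)*(-5)) / 4 = 2
u = (-9 - (-1)*(2) - (-1)*(-5)) / 6 = -2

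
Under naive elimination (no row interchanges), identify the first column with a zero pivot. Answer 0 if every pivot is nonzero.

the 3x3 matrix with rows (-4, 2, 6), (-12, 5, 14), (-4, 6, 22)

Naive forward elimination:
R2 <- R2 - (3)*R1:  [  0  -1  -4 ]
R3 <- R3 - (1)*R1:  [  0   4  16 ]
R3 <- R3 - (-4)*R2:  [ 0  0  0 ]
Matrix at this point:
[ -4   2   6 ]
[  0  -1  -4 ]
[  0   0   0 ]
Pivot entry (3,3) in the last row is zero and there are no rows below to swap with -> zero pivot in column 3 (A is singular).

first zero-pivot column = 3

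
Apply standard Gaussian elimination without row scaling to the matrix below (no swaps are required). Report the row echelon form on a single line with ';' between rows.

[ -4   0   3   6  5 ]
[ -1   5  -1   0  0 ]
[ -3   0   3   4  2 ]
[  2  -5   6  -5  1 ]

REF = [-4 0 3 6 5; 0 5 -7/4 -3/2 -5/4; 0 0 3/4 -1/2 -7/4; 0 0 0 1/3 47/3]

Forward elimination:
R2 <- R2 - (1/4)*R1:  [    0     5  -7/4  -3/2  -5/4 ]
R3 <- R3 - (3/4)*R1:  [    0     0   3/4  -1/2  -7/4 ]
R4 <- R4 - (-1/2)*R1:  [    0    -5  15/2    -2   7/2 ]
R4 <- R4 - (-1)*R2:  [    0     0  23/4  -7/2   9/4 ]
R4 <- R4 - (23/3)*R3:  [    0     0     0   1/3  47/3 ]
Row echelon form:
[ -4  0     3     6     5 ]
[  0  5  -7/4  -3/2  -5/4 ]
[  0  0   3/4  -1/2  -7/4 ]
[  0  0     0   1/3  47/3 ]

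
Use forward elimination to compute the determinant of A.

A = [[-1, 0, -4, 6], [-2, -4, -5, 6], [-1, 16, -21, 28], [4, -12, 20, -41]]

Forward elimination:
R2 <- R2 - (2)*R1:  [  0  -4   3  -6 ]
R3 <- R3 - (1)*R1:  [   0   16  -17   22 ]
R4 <- R4 - (-4)*R1:  [   0  -12    4  -17 ]
R3 <- R3 - (-4)*R2:  [  0   0  -5  -2 ]
R4 <- R4 - (3)*R2:  [  0   0  -5   1 ]
R4 <- R4 - (1)*R3:  [ 0  0  0  3 ]
Upper-triangular form:
[ -1   0  -4   6 ]
[  0  -4   3  -6 ]
[  0   0  -5  -2 ]
[  0   0   0   3 ]
det(A) = (-1)^0 * (-1) * (-4) * (-5) * (3) = -60  (0 row swaps -> sign +1)

det(A) = -60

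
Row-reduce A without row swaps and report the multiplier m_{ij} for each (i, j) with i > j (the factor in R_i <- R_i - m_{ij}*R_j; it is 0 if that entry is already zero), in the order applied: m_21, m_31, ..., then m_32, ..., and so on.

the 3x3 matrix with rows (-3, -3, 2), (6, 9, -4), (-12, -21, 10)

multipliers: -2, 4, -3

Forward elimination:
R2 <- R2 - (-2)*R1:  [ 0  3  0 ]
R3 <- R3 - (4)*R1:  [  0  -9   2 ]
R3 <- R3 - (-3)*R2:  [ 0  0  2 ]
Multipliers (in order of application): m_{21} = -2, m_{31} = 4, m_{32} = -3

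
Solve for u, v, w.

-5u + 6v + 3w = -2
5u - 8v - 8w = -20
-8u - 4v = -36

Forward elimination on [A|b]:
R2 <- R2 - (-1)*R1:  [   0   -2   -5  -22 ]
R3 <- R3 - (8/5)*R1:  [      0   -68/5   -24/5  -164/5 ]
R3 <- R3 - (34/5)*R2:  [     0      0  146/5  584/5 ]
Row echelon form:
[ -5   6      3  |     -2 ]
[  0  -2     -5  |    -22 ]
[  0   0  146/5  |  584/5 ]
Back-substitution:
w = (584/5) / (146/5) = 4
v = (-22 - (-5)*(4)) / -2 = 1
u = (-2 - (6)*(1) - (3)*(4)) / -5 = 4

(4, 1, 4)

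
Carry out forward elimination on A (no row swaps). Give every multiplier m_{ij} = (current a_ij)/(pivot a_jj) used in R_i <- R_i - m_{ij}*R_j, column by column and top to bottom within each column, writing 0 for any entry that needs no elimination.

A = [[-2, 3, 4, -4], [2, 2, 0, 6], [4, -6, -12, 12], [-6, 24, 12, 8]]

Forward elimination:
R2 <- R2 - (-1)*R1:  [ 0  5  4  2 ]
R3 <- R3 - (-2)*R1:  [  0   0  -4   4 ]
R4 <- R4 - (3)*R1:  [  0  15   0  20 ]
R3: entry in column 2 is already 0 -> m_{32} = 0 (no row operation needed)
R4 <- R4 - (3)*R2:  [   0    0  -12   14 ]
R4 <- R4 - (3)*R3:  [ 0  0  0  2 ]
Multipliers (in order of application): m_{21} = -1, m_{31} = -2, m_{41} = 3, m_{32} = 0, m_{42} = 3, m_{43} = 3

multipliers: -1, -2, 3, 0, 3, 3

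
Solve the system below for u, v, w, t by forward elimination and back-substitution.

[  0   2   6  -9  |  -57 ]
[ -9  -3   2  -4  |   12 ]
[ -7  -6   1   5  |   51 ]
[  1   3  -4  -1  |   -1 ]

(-4, 0, -2, 5)

Forward elimination on [A|b]:
R1 <-> R2   (pivot in column 1 was zero)
[ -9  -3   2  -4   12 ]
[  0   2   6  -9  -57 ]
[ -7  -6   1   5   51 ]
[  1   3  -4  -1   -1 ]
R3 <- R3 - (7/9)*R1:  [     0  -11/3   -5/9   73/9  125/3 ]
R4 <- R4 - (-1/9)*R1:  [     0    8/3  -34/9  -13/9    1/3 ]
R3 <- R3 - (-11/6)*R2:  [       0        0     94/9  -151/18   -377/6 ]
R4 <- R4 - (4/3)*R2:  [      0       0  -106/9    95/9   229/3 ]
R4 <- R4 - (-53/47)*R3:  [      0       0       0  103/94  515/94 ]
Row echelon form:
[ -9  -3     2       -4  |      12 ]
[  0   2     6       -9  |     -57 ]
[  0   0  94/9  -151/18  |  -377/6 ]
[  0   0     0   103/94  |  515/94 ]
Back-substitution:
t = (515/94) / (103/94) = 5
w = (-377/6 - (-151/18)*(5)) / (94/9) = -2
v = (-57 - (6)*(-2) - (-9)*(5)) / 2 = 0
u = (12 - (-3)*(0) - (2)*(-2) - (-4)*(5)) / -9 = -4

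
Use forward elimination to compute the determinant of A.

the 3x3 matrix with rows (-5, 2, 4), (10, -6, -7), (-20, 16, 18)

det(A) = 60

Forward elimination:
R2 <- R2 - (-2)*R1:  [  0  -2   1 ]
R3 <- R3 - (4)*R1:  [ 0  8  2 ]
R3 <- R3 - (-4)*R2:  [ 0  0  6 ]
Upper-triangular form:
[ -5   2  4 ]
[  0  -2  1 ]
[  0   0  6 ]
det(A) = (-1)^0 * (-5) * (-2) * (6) = 60  (0 row swaps -> sign +1)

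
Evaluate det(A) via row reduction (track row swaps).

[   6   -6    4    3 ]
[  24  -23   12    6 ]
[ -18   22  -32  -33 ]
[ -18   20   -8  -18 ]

Forward elimination:
R2 <- R2 - (4)*R1:  [  0   1  -4  -6 ]
R3 <- R3 - (-3)*R1:  [   0    4  -20  -24 ]
R4 <- R4 - (-3)*R1:  [  0   2   4  -9 ]
R3 <- R3 - (4)*R2:  [  0   0  -4   0 ]
R4 <- R4 - (2)*R2:  [  0   0  12   3 ]
R4 <- R4 - (-3)*R3:  [ 0  0  0  3 ]
Upper-triangular form:
[ 6  -6   4   3 ]
[ 0   1  -4  -6 ]
[ 0   0  -4   0 ]
[ 0   0   0   3 ]
det(A) = (-1)^0 * (6) * (1) * (-4) * (3) = -72  (0 row swaps -> sign +1)

det(A) = -72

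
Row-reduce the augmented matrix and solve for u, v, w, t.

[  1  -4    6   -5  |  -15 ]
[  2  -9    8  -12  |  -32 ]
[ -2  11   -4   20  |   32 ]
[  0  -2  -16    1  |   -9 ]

(-4, 4, 0, -1)

Forward elimination on [A|b]:
R2 <- R2 - (2)*R1:  [  0  -1  -4  -2  -2 ]
R3 <- R3 - (-2)*R1:  [  0   3   8  10   2 ]
R3 <- R3 - (-3)*R2:  [  0   0  -4   4  -4 ]
R4 <- R4 - (2)*R2:  [  0   0  -8   5  -5 ]
R4 <- R4 - (2)*R3:  [  0   0   0  -3   3 ]
Row echelon form:
[ 1  -4   6  -5  |  -15 ]
[ 0  -1  -4  -2  |   -2 ]
[ 0   0  -4   4  |   -4 ]
[ 0   0   0  -3  |    3 ]
Back-substitution:
t = (3) / -3 = -1
w = (-4 - (4)*(-1)) / -4 = 0
v = (-2 - (-4)*(0) - (-2)*(-1)) / -1 = 4
u = (-15 - (-4)*(4) - (6)*(0) - (-5)*(-1)) / 1 = -4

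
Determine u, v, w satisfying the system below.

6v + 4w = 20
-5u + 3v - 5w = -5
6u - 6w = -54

(-4, 0, 5)

Forward elimination on [A|b]:
R1 <-> R2   (pivot in column 1 was zero)
[ -5  3  -5   -5 ]
[  0  6   4   20 ]
[  6  0  -6  -54 ]
R3 <- R3 - (-6/5)*R1:  [    0  18/5   -12   -60 ]
R3 <- R3 - (3/5)*R2:  [     0      0  -72/5    -72 ]
Row echelon form:
[ -5  3     -5  |   -5 ]
[  0  6      4  |   20 ]
[  0  0  -72/5  |  -72 ]
Back-substitution:
w = (-72) / (-72/5) = 5
v = (20 - (4)*(5)) / 6 = 0
u = (-5 - (3)*(0) - (-5)*(5)) / -5 = -4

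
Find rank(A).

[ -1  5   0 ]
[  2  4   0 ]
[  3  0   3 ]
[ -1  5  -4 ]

Row reduction:
R2 <- R2 - (-2)*R1:  [  0  14   0 ]
R3 <- R3 - (-3)*R1:  [  0  15   3 ]
R4 <- R4 - (1)*R1:  [  0   0  -4 ]
R3 <- R3 - (15/14)*R2:  [ 0  0  3 ]
R4 <- R4 - (-4/3)*R3:  [ 0  0  0 ]
Row echelon form:
[ -1   5  0 ]
[  0  14  0 ]
[  0   0  3 ]
[  0   0  0 ]
Nonzero rows / pivot columns: 3

rank(A) = 3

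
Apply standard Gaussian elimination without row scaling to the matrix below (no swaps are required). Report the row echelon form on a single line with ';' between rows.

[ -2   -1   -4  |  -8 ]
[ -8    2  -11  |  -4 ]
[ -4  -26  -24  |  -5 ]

REF = [-2 -1 -4 -8; 0 6 5 28; 0 0 4 123]

Forward elimination:
R2 <- R2 - (4)*R1:  [  0   6   5  28 ]
R3 <- R3 - (2)*R1:  [   0  -24  -16   11 ]
R3 <- R3 - (-4)*R2:  [   0    0    4  123 ]
Row echelon form:
[ -2  -1  -4  |   -8 ]
[  0   6   5  |   28 ]
[  0   0   4  |  123 ]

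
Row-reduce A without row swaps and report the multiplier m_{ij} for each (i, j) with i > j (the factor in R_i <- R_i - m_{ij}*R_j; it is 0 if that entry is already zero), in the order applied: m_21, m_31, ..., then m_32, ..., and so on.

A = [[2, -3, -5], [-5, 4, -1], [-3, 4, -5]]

Forward elimination:
R2 <- R2 - (-5/2)*R1:  [     0   -7/2  -27/2 ]
R3 <- R3 - (-3/2)*R1:  [     0   -1/2  -25/2 ]
R3 <- R3 - (1/7)*R2:  [     0      0  -74/7 ]
Multipliers (in order of application): m_{21} = -5/2, m_{31} = -3/2, m_{32} = 1/7

multipliers: -5/2, -3/2, 1/7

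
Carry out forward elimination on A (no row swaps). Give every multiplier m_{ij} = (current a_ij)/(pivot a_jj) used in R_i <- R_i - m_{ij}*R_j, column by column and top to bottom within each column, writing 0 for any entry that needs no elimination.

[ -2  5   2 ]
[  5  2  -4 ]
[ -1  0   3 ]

Forward elimination:
R2 <- R2 - (-5/2)*R1:  [    0  29/2     1 ]
R3 <- R3 - (1/2)*R1:  [    0  -5/2     2 ]
R3 <- R3 - (-5/29)*R2:  [     0      0  63/29 ]
Multipliers (in order of application): m_{21} = -5/2, m_{31} = 1/2, m_{32} = -5/29

multipliers: -5/2, 1/2, -5/29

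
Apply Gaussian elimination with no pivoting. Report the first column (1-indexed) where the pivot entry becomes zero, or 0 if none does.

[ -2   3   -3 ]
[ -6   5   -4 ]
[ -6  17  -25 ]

Naive forward elimination:
R2 <- R2 - (3)*R1:  [  0  -4   5 ]
R3 <- R3 - (3)*R1:  [   0    8  -16 ]
R3 <- R3 - (-2)*R2:  [  0   0  -6 ]
All pivots nonzero; naive elimination completes without hitting a zero pivot.

first zero-pivot column = 0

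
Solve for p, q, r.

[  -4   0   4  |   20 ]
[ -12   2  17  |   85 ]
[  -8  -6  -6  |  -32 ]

Forward elimination on [A|b]:
R2 <- R2 - (3)*R1:  [  0   2   5  25 ]
R3 <- R3 - (2)*R1:  [   0   -6  -14  -72 ]
R3 <- R3 - (-3)*R2:  [ 0  0  1  3 ]
Row echelon form:
[ -4  0  4  |  20 ]
[  0  2  5  |  25 ]
[  0  0  1  |   3 ]
Back-substitution:
r = (3) / 1 = 3
q = (25 - (5)*(3)) / 2 = 5
p = (20 - (4)*(3)) / -4 = -2

(-2, 5, 3)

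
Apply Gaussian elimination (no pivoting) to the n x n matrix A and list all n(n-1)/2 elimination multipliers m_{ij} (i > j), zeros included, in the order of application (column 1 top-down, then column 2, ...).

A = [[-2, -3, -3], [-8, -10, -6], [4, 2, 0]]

Forward elimination:
R2 <- R2 - (4)*R1:  [ 0  2  6 ]
R3 <- R3 - (-2)*R1:  [  0  -4  -6 ]
R3 <- R3 - (-2)*R2:  [ 0  0  6 ]
Multipliers (in order of application): m_{21} = 4, m_{31} = -2, m_{32} = -2

multipliers: 4, -2, -2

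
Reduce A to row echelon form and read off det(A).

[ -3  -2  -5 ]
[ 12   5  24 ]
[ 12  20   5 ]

det(A) = 9

Forward elimination:
R2 <- R2 - (-4)*R1:  [  0  -3   4 ]
R3 <- R3 - (-4)*R1:  [   0   12  -15 ]
R3 <- R3 - (-4)*R2:  [ 0  0  1 ]
Upper-triangular form:
[ -3  -2  -5 ]
[  0  -3   4 ]
[  0   0   1 ]
det(A) = (-1)^0 * (-3) * (-3) * (1) = 9  (0 row swaps -> sign +1)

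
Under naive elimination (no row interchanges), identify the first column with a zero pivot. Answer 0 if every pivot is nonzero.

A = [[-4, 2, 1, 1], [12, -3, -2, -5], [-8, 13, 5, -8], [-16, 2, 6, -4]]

Naive forward elimination:
R2 <- R2 - (-3)*R1:  [  0   3   1  -2 ]
R3 <- R3 - (2)*R1:  [   0    9    3  -10 ]
R4 <- R4 - (4)*R1:  [  0  -6   2  -8 ]
R3 <- R3 - (3)*R2:  [  0   0   0  -4 ]
R4 <- R4 - (-2)*R2:  [   0    0    4  -12 ]
Matrix at this point:
[ -4  2  1    1 ]
[  0  3  1   -2 ]
[  0  0  0   -4 ]
[  0  0  4  -12 ]
Pivot entry (3,3) is zero but row 4 has 4 in column 3 -> naive elimination stops; a row interchange (e.g. R3 <-> R4) would be required here.

first zero-pivot column = 3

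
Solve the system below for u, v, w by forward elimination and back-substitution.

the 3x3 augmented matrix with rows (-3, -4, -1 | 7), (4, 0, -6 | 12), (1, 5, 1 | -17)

(3, -4, 0)

Forward elimination on [A|b]:
R2 <- R2 - (-4/3)*R1:  [     0  -16/3  -22/3   64/3 ]
R3 <- R3 - (-1/3)*R1:  [     0   11/3    2/3  -44/3 ]
R3 <- R3 - (-11/16)*R2:  [     0      0  -35/8      0 ]
Row echelon form:
[ -3     -4     -1  |     7 ]
[  0  -16/3  -22/3  |  64/3 ]
[  0      0  -35/8  |     0 ]
Back-substitution:
w = (0) / (-35/8) = 0
v = (64/3 - (-22/3)*(0)) / (-16/3) = -4
u = (7 - (-4)*(-4) - (-1)*(0)) / -3 = 3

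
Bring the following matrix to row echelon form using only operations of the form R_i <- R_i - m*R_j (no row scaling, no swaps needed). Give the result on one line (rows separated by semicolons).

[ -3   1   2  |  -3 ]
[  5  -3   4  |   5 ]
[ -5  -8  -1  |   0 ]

Forward elimination:
R2 <- R2 - (-5/3)*R1:  [    0  -4/3  22/3     0 ]
R3 <- R3 - (5/3)*R1:  [     0  -29/3  -13/3      5 ]
R3 <- R3 - (29/4)*R2:  [      0       0  -115/2       5 ]
Row echelon form:
[ -3     1       2  |  -3 ]
[  0  -4/3    22/3  |   0 ]
[  0     0  -115/2  |   5 ]

REF = [-3 1 2 -3; 0 -4/3 22/3 0; 0 0 -115/2 5]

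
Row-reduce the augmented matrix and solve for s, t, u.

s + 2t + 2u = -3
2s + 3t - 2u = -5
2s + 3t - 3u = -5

(-1, -1, 0)

Forward elimination on [A|b]:
R2 <- R2 - (2)*R1:  [  0  -1  -6   1 ]
R3 <- R3 - (2)*R1:  [  0  -1  -7   1 ]
R3 <- R3 - (1)*R2:  [  0   0  -1   0 ]
Row echelon form:
[ 1   2   2  |  -3 ]
[ 0  -1  -6  |   1 ]
[ 0   0  -1  |   0 ]
Back-substitution:
u = (0) / -1 = 0
t = (1 - (-6)*(0)) / -1 = -1
s = (-3 - (2)*(-1) - (2)*(0)) / 1 = -1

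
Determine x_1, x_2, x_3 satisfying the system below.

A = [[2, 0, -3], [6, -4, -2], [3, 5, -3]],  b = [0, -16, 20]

Forward elimination on [A|b]:
R2 <- R2 - (3)*R1:  [   0   -4    7  -16 ]
R3 <- R3 - (3/2)*R1:  [   0    5  3/2   20 ]
R3 <- R3 - (-5/4)*R2:  [    0     0  41/4     0 ]
Row echelon form:
[ 2   0    -3  |    0 ]
[ 0  -4     7  |  -16 ]
[ 0   0  41/4  |    0 ]
Back-substitution:
x_3 = (0) / (41/4) = 0
x_2 = (-16 - (7)*(0)) / -4 = 4
x_1 = (0 - (-3)*(0)) / 2 = 0

(0, 4, 0)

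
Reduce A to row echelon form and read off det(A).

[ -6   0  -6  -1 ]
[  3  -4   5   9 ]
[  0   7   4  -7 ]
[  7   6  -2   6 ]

Forward elimination:
R2 <- R2 - (-1/2)*R1:  [    0    -4     2  17/2 ]
R4 <- R4 - (-7/6)*R1:  [    0     6    -9  29/6 ]
R3 <- R3 - (-7/4)*R2:  [    0     0  15/2  63/8 ]
R4 <- R4 - (-3/2)*R2:  [      0       0      -6  211/12 ]
R4 <- R4 - (-4/5)*R3:  [       0        0        0  1433/60 ]
Upper-triangular form:
[ -6   0    -6       -1 ]
[  0  -4     2     17/2 ]
[  0   0  15/2     63/8 ]
[  0   0     0  1433/60 ]
det(A) = (-1)^0 * (-6) * (-4) * (15/2) * (1433/60) = 4299  (0 row swaps -> sign +1)

det(A) = 4299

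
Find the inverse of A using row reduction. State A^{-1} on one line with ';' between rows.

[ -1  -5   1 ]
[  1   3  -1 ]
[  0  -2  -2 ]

Gauss-Jordan on [A | I]:
R1 <- (1/-1)*R1:  [  1   5  -1  |  -1   0   0 ]
R2 <- R2 - (1)*R1:  [  0  -2   0  |   1   1   0 ]
R2 <- (1/-2)*R2:  [    0     1     0  |  -1/2  -1/2     0 ]
R1 <- R1 - (5)*R2:  [   1    0   -1  |  3/2  5/2    0 ]
R3 <- R3 - (-2)*R2:  [  0   0  -2  |  -1  -1   1 ]
R3 <- (1/-2)*R3:  [    0     0     1  |   1/2   1/2  -1/2 ]
R1 <- R1 - (-1)*R3:  [    1     0     0  |     2     3  -1/2 ]
Right block of [I | A^{-1}] is the inverse:
[    2     3  -1/2 ]
[ -1/2  -1/2     0 ]
[  1/2   1/2  -1/2 ]

inverse = [2 3 -1/2; -1/2 -1/2 0; 1/2 1/2 -1/2]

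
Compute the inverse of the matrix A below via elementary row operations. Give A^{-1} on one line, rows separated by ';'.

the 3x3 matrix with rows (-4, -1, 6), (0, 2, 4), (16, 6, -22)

Gauss-Jordan on [A | I]:
R1 <- (1/-4)*R1:  [    1   1/4  -3/2  |  -1/4     0     0 ]
R3 <- R3 - (16)*R1:  [ 0  2  2  |  4  0  1 ]
R2 <- (1/2)*R2:  [   0    1    2  |    0  1/2    0 ]
R1 <- R1 - (1/4)*R2:  [    1     0    -2  |  -1/4  -1/8     0 ]
R3 <- R3 - (2)*R2:  [  0   0  -2  |   4  -1   1 ]
R3 <- (1/-2)*R3:  [    0     0     1  |    -2   1/2  -1/2 ]
R1 <- R1 - (-2)*R3:  [     1      0      0  |  -17/4    7/8     -1 ]
R2 <- R2 - (2)*R3:  [    0     1     0  |     4  -1/2     1 ]
Right block of [I | A^{-1}] is the inverse:
[ -17/4   7/8    -1 ]
[     4  -1/2     1 ]
[    -2   1/2  -1/2 ]

inverse = [-17/4 7/8 -1; 4 -1/2 1; -2 1/2 -1/2]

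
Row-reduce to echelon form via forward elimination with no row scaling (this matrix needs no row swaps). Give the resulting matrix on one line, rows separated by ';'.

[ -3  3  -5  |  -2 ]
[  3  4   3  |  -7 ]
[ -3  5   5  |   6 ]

Forward elimination:
R2 <- R2 - (-1)*R1:  [  0   7  -2  -9 ]
R3 <- R3 - (1)*R1:  [  0   2  10   8 ]
R3 <- R3 - (2/7)*R2:  [    0     0  74/7  74/7 ]
Row echelon form:
[ -3  3    -5  |    -2 ]
[  0  7    -2  |    -9 ]
[  0  0  74/7  |  74/7 ]

REF = [-3 3 -5 -2; 0 7 -2 -9; 0 0 74/7 74/7]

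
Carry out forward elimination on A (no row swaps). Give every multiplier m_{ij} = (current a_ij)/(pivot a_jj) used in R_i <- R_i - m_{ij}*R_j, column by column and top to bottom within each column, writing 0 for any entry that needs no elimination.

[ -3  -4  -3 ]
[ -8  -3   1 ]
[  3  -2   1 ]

multipliers: 8/3, -1, -18/23

Forward elimination:
R2 <- R2 - (8/3)*R1:  [    0  23/3     9 ]
R3 <- R3 - (-1)*R1:  [  0  -6  -2 ]
R3 <- R3 - (-18/23)*R2:  [      0       0  116/23 ]
Multipliers (in order of application): m_{21} = 8/3, m_{31} = -1, m_{32} = -18/23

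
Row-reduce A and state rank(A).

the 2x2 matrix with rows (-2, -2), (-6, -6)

rank(A) = 1

Row reduction:
R2 <- R2 - (3)*R1:  [ 0  0 ]
Row echelon form:
[ -2  -2 ]
[  0   0 ]
Nonzero rows / pivot columns: 1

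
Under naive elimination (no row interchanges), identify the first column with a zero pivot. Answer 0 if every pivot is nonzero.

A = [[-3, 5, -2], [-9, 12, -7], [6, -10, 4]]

first zero-pivot column = 3

Naive forward elimination:
R2 <- R2 - (3)*R1:  [  0  -3  -1 ]
R3 <- R3 - (-2)*R1:  [ 0  0  0 ]
Matrix at this point:
[ -3   5  -2 ]
[  0  -3  -1 ]
[  0   0   0 ]
Pivot entry (3,3) in the last row is zero and there are no rows below to swap with -> zero pivot in column 3 (A is singular).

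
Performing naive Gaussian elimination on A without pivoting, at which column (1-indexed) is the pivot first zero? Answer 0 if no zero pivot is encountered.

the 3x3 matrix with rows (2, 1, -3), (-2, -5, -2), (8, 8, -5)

first zero-pivot column = 0

Naive forward elimination:
R2 <- R2 - (-1)*R1:  [  0  -4  -5 ]
R3 <- R3 - (4)*R1:  [ 0  4  7 ]
R3 <- R3 - (-1)*R2:  [ 0  0  2 ]
All pivots nonzero; naive elimination completes without hitting a zero pivot.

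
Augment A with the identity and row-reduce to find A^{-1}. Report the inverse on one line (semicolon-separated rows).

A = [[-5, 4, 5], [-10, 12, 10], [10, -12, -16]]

Gauss-Jordan on [A | I]:
R1 <- (1/-5)*R1:  [    1  -4/5    -1  |  -1/5     0     0 ]
R2 <- R2 - (-10)*R1:  [  0   4   0  |  -2   1   0 ]
R3 <- R3 - (10)*R1:  [  0  -4  -6  |   2   0   1 ]
R2 <- (1/4)*R2:  [    0     1     0  |  -1/2   1/4     0 ]
R1 <- R1 - (-4/5)*R2:  [    1     0    -1  |  -3/5   1/5     0 ]
R3 <- R3 - (-4)*R2:  [  0   0  -6  |   0   1   1 ]
R3 <- (1/-6)*R3:  [    0     0     1  |     0  -1/6  -1/6 ]
R1 <- R1 - (-1)*R3:  [    1     0     0  |  -3/5  1/30  -1/6 ]
Right block of [I | A^{-1}] is the inverse:
[ -3/5  1/30  -1/6 ]
[ -1/2   1/4     0 ]
[    0  -1/6  -1/6 ]

inverse = [-3/5 1/30 -1/6; -1/2 1/4 0; 0 -1/6 -1/6]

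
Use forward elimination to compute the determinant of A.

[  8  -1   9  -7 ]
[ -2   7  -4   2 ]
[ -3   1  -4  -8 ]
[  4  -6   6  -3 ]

Forward elimination:
R2 <- R2 - (-1/4)*R1:  [    0  27/4  -7/4   1/4 ]
R3 <- R3 - (-3/8)*R1:  [     0    5/8   -5/8  -85/8 ]
R4 <- R4 - (1/2)*R1:  [     0  -11/2    3/2    1/2 ]
R3 <- R3 - (5/54)*R2:  [       0        0   -25/54  -575/54 ]
R4 <- R4 - (-22/27)*R2:  [     0      0   2/27  19/27 ]
R4 <- R4 - (-4/25)*R3:  [  0   0   0  -1 ]
Upper-triangular form:
[ 8    -1       9       -7 ]
[ 0  27/4    -7/4      1/4 ]
[ 0     0  -25/54  -575/54 ]
[ 0     0       0       -1 ]
det(A) = (-1)^0 * (8) * (27/4) * (-25/54) * (-1) = 25  (0 row swaps -> sign +1)

det(A) = 25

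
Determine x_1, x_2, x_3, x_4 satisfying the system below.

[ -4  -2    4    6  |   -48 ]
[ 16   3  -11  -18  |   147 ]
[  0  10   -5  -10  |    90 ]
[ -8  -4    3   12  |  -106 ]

(4, 5, 2, -5)

Forward elimination on [A|b]:
R2 <- R2 - (-4)*R1:  [   0   -5    5    6  -45 ]
R4 <- R4 - (2)*R1:  [   0    0   -5    0  -10 ]
R3 <- R3 - (-2)*R2:  [ 0  0  5  2  0 ]
R4 <- R4 - (-1)*R3:  [   0    0    0    2  -10 ]
Row echelon form:
[ -4  -2  4  6  |  -48 ]
[  0  -5  5  6  |  -45 ]
[  0   0  5  2  |    0 ]
[  0   0  0  2  |  -10 ]
Back-substitution:
x_4 = (-10) / 2 = -5
x_3 = (0 - (2)*(-5)) / 5 = 2
x_2 = (-45 - (5)*(2) - (6)*(-5)) / -5 = 5
x_1 = (-48 - (-2)*(5) - (4)*(2) - (6)*(-5)) / -4 = 4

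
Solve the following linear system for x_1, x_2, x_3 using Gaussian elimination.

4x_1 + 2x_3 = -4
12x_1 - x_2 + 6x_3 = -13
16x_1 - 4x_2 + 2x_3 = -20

(-1, 1, 0)

Forward elimination on [A|b]:
R2 <- R2 - (3)*R1:  [  0  -1   0  -1 ]
R3 <- R3 - (4)*R1:  [  0  -4  -6  -4 ]
R3 <- R3 - (4)*R2:  [  0   0  -6   0 ]
Row echelon form:
[ 4   0   2  |  -4 ]
[ 0  -1   0  |  -1 ]
[ 0   0  -6  |   0 ]
Back-substitution:
x_3 = (0) / -6 = 0
x_2 = (-1) / -1 = 1
x_1 = (-4 - (2)*(0)) / 4 = -1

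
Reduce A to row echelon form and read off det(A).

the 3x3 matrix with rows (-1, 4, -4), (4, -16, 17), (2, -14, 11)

det(A) = -6

Forward elimination:
R2 <- R2 - (-4)*R1:  [ 0  0  1 ]
R3 <- R3 - (-2)*R1:  [  0  -6   3 ]
R2 <-> R3   (pivot in column 2 was zero)
[ -1   4  -4 ]
[  0  -6   3 ]
[  0   0   1 ]
Upper-triangular form:
[ -1   4  -4 ]
[  0  -6   3 ]
[  0   0   1 ]
det(A) = (-1)^1 * (-1) * (-6) * (1) = -6  (1 row swap -> sign -1)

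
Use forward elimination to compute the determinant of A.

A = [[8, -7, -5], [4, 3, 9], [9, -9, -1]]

det(A) = 344

Forward elimination:
R2 <- R2 - (1/2)*R1:  [    0  13/2  23/2 ]
R3 <- R3 - (9/8)*R1:  [    0  -9/8  37/8 ]
R3 <- R3 - (-9/52)*R2:  [     0      0  86/13 ]
Upper-triangular form:
[ 8    -7     -5 ]
[ 0  13/2   23/2 ]
[ 0     0  86/13 ]
det(A) = (-1)^0 * (8) * (13/2) * (86/13) = 344  (0 row swaps -> sign +1)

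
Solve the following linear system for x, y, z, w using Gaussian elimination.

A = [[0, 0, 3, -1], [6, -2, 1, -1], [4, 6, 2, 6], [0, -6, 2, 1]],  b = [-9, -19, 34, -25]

Forward elimination on [A|b]:
R1 <-> R2   (pivot in column 1 was zero)
[ 6  -2  1  -1  -19 ]
[ 0   0  3  -1   -9 ]
[ 4   6  2   6   34 ]
[ 0  -6  2   1  -25 ]
R3 <- R3 - (2/3)*R1:  [     0   22/3    4/3   20/3  140/3 ]
R2 <-> R3   (pivot in column 2 was zero)
[ 6    -2    1    -1    -19 ]
[ 0  22/3  4/3  20/3  140/3 ]
[ 0     0    3    -1     -9 ]
[ 0    -6    2     1    -25 ]
R4 <- R4 - (-9/11)*R2:  [      0       0   34/11   71/11  145/11 ]
R4 <- R4 - (34/33)*R3:  [      0       0       0  247/33  247/11 ]
Row echelon form:
[ 6    -2    1      -1  |     -19 ]
[ 0  22/3  4/3    20/3  |   140/3 ]
[ 0     0    3      -1  |      -9 ]
[ 0     0    0  247/33  |  247/11 ]
Back-substitution:
w = (247/11) / (247/33) = 3
z = (-9 - (-1)*(3)) / 3 = -2
y = (140/3 - (4/3)*(-2) - (20/3)*(3)) / (22/3) = 4
x = (-19 - (-2)*(4) - (1)*(-2) - (-1)*(3)) / 6 = -1

(-1, 4, -2, 3)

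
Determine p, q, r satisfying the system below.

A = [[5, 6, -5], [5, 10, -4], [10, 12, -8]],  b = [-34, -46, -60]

Forward elimination on [A|b]:
R2 <- R2 - (1)*R1:  [   0    4    1  -12 ]
R3 <- R3 - (2)*R1:  [ 0  0  2  8 ]
Row echelon form:
[ 5  6  -5  |  -34 ]
[ 0  4   1  |  -12 ]
[ 0  0   2  |    8 ]
Back-substitution:
r = (8) / 2 = 4
q = (-12 - (1)*(4)) / 4 = -4
p = (-34 - (6)*(-4) - (-5)*(4)) / 5 = 2

(2, -4, 4)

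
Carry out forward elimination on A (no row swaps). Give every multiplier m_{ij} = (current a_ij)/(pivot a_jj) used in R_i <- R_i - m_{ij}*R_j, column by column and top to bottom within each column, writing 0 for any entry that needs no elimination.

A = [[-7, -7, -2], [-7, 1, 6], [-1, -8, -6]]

Forward elimination:
R2 <- R2 - (1)*R1:  [ 0  8  8 ]
R3 <- R3 - (1/7)*R1:  [     0     -7  -40/7 ]
R3 <- R3 - (-7/8)*R2:  [   0    0  9/7 ]
Multipliers (in order of application): m_{21} = 1, m_{31} = 1/7, m_{32} = -7/8

multipliers: 1, 1/7, -7/8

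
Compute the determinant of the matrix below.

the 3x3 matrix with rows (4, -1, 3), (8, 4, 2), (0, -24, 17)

det(A) = 24

Forward elimination:
R2 <- R2 - (2)*R1:  [  0   6  -4 ]
R3 <- R3 - (-4)*R2:  [ 0  0  1 ]
Upper-triangular form:
[ 4  -1   3 ]
[ 0   6  -4 ]
[ 0   0   1 ]
det(A) = (-1)^0 * (4) * (6) * (1) = 24  (0 row swaps -> sign +1)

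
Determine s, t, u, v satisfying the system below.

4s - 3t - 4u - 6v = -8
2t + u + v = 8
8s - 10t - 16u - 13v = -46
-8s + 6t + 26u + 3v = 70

(0, 4, 2, -2)

Forward elimination on [A|b]:
R3 <- R3 - (2)*R1:  [   0   -4   -8   -1  -30 ]
R4 <- R4 - (-2)*R1:  [  0   0  18  -9  54 ]
R3 <- R3 - (-2)*R2:  [   0    0   -6    1  -14 ]
R4 <- R4 - (-3)*R3:  [  0   0   0  -6  12 ]
Row echelon form:
[ 4  -3  -4  -6  |   -8 ]
[ 0   2   1   1  |    8 ]
[ 0   0  -6   1  |  -14 ]
[ 0   0   0  -6  |   12 ]
Back-substitution:
v = (12) / -6 = -2
u = (-14 - (1)*(-2)) / -6 = 2
t = (8 - (1)*(2) - (1)*(-2)) / 2 = 4
s = (-8 - (-3)*(4) - (-4)*(2) - (-6)*(-2)) / 4 = 0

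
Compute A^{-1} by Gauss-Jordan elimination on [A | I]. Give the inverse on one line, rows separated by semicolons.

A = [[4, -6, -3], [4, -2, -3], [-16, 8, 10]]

inverse = [-1/8 -9/8 -3/8; -1/4 1/4 0; 0 -2 -1/2]

Gauss-Jordan on [A | I]:
R1 <- (1/4)*R1:  [    1  -3/2  -3/4  |   1/4     0     0 ]
R2 <- R2 - (4)*R1:  [  0   4   0  |  -1   1   0 ]
R3 <- R3 - (-16)*R1:  [   0  -16   -2  |    4    0    1 ]
R2 <- (1/4)*R2:  [    0     1     0  |  -1/4   1/4     0 ]
R1 <- R1 - (-3/2)*R2:  [    1     0  -3/4  |  -1/8   3/8     0 ]
R3 <- R3 - (-16)*R2:  [  0   0  -2  |   0   4   1 ]
R3 <- (1/-2)*R3:  [    0     0     1  |     0    -2  -1/2 ]
R1 <- R1 - (-3/4)*R3:  [    1     0     0  |  -1/8  -9/8  -3/8 ]
Right block of [I | A^{-1}] is the inverse:
[ -1/8  -9/8  -3/8 ]
[ -1/4   1/4     0 ]
[    0    -2  -1/2 ]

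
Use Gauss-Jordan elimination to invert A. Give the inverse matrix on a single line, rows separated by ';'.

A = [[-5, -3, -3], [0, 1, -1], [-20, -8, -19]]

inverse = [-9/5 -11/5 2/5; 4/3 7/3 -1/3; 4/3 4/3 -1/3]

Gauss-Jordan on [A | I]:
R1 <- (1/-5)*R1:  [    1   3/5   3/5  |  -1/5     0     0 ]
R3 <- R3 - (-20)*R1:  [  0   4  -7  |  -4   0   1 ]
R1 <- R1 - (3/5)*R2:  [    1     0   6/5  |  -1/5  -3/5     0 ]
R3 <- R3 - (4)*R2:  [  0   0  -3  |  -4  -4   1 ]
R3 <- (1/-3)*R3:  [    0     0     1  |   4/3   4/3  -1/3 ]
R1 <- R1 - (6/5)*R3:  [     1      0      0  |   -9/5  -11/5    2/5 ]
R2 <- R2 - (-1)*R3:  [    0     1     0  |   4/3   7/3  -1/3 ]
Right block of [I | A^{-1}] is the inverse:
[ -9/5  -11/5   2/5 ]
[  4/3    7/3  -1/3 ]
[  4/3    4/3  -1/3 ]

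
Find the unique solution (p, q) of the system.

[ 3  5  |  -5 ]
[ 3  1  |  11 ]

(5, -4)

Forward elimination on [A|b]:
R2 <- R2 - (1)*R1:  [  0  -4  16 ]
Row echelon form:
[ 3   5  |  -5 ]
[ 0  -4  |  16 ]
Back-substitution:
q = (16) / -4 = -4
p = (-5 - (5)*(-4)) / 3 = 5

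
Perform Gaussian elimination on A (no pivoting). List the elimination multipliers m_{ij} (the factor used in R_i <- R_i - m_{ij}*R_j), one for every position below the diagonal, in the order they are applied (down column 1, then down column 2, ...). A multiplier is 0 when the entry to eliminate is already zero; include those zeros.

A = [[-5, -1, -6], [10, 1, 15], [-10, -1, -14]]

multipliers: -2, 2, -1

Forward elimination:
R2 <- R2 - (-2)*R1:  [  0  -1   3 ]
R3 <- R3 - (2)*R1:  [  0   1  -2 ]
R3 <- R3 - (-1)*R2:  [ 0  0  1 ]
Multipliers (in order of application): m_{21} = -2, m_{31} = 2, m_{32} = -1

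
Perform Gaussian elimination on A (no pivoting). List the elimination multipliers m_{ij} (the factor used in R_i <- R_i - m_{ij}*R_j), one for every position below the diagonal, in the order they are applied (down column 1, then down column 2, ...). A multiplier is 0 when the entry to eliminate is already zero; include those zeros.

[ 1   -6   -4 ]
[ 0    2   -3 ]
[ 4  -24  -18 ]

multipliers: 0, 4, 0

Forward elimination:
R2: entry in column 1 is already 0 -> m_{21} = 0 (no row operation needed)
R3 <- R3 - (4)*R1:  [  0   0  -2 ]
R3: entry in column 2 is already 0 -> m_{32} = 0 (no row operation needed)
Multipliers (in order of application): m_{21} = 0, m_{31} = 4, m_{32} = 0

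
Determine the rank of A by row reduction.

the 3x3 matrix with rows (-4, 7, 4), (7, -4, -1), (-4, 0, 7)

rank(A) = 3

Row reduction:
R2 <- R2 - (-7/4)*R1:  [    0  33/4     6 ]
R3 <- R3 - (1)*R1:  [  0  -7   3 ]
R3 <- R3 - (-28/33)*R2:  [     0      0  89/11 ]
Row echelon form:
[ -4     7      4 ]
[  0  33/4      6 ]
[  0     0  89/11 ]
Nonzero rows / pivot columns: 3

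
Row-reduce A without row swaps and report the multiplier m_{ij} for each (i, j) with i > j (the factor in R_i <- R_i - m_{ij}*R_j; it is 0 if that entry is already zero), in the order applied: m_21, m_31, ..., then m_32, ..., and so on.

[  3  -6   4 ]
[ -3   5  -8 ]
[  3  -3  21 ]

Forward elimination:
R2 <- R2 - (-1)*R1:  [  0  -1  -4 ]
R3 <- R3 - (1)*R1:  [  0   3  17 ]
R3 <- R3 - (-3)*R2:  [ 0  0  5 ]
Multipliers (in order of application): m_{21} = -1, m_{31} = 1, m_{32} = -3

multipliers: -1, 1, -3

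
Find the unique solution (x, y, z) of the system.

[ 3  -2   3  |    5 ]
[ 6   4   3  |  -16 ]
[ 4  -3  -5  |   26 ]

Forward elimination on [A|b]:
R2 <- R2 - (2)*R1:  [   0    8   -3  -26 ]
R3 <- R3 - (4/3)*R1:  [    0  -1/3    -9  58/3 ]
R3 <- R3 - (-1/24)*R2:  [     0      0  -73/8   73/4 ]
Row echelon form:
[ 3  -2      3  |     5 ]
[ 0   8     -3  |   -26 ]
[ 0   0  -73/8  |  73/4 ]
Back-substitution:
z = (73/4) / (-73/8) = -2
y = (-26 - (-3)*(-2)) / 8 = -4
x = (5 - (-2)*(-4) - (3)*(-2)) / 3 = 1

(1, -4, -2)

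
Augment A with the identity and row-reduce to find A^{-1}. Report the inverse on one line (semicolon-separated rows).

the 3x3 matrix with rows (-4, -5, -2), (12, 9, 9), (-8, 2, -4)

inverse = [-3/8 -1/6 -3/16; -1/6 0 1/12; 2/3 1/3 1/6]

Gauss-Jordan on [A | I]:
R1 <- (1/-4)*R1:  [    1   5/4   1/2  |  -1/4     0     0 ]
R2 <- R2 - (12)*R1:  [  0  -6   3  |   3   1   0 ]
R3 <- R3 - (-8)*R1:  [  0  12   0  |  -2   0   1 ]
R2 <- (1/-6)*R2:  [    0     1  -1/2  |  -1/2  -1/6     0 ]
R1 <- R1 - (5/4)*R2:  [    1     0   9/8  |   3/8  5/24     0 ]
R3 <- R3 - (12)*R2:  [ 0  0  6  |  4  2  1 ]
R3 <- (1/6)*R3:  [   0    0    1  |  2/3  1/3  1/6 ]
R1 <- R1 - (9/8)*R3:  [     1      0      0  |   -3/8   -1/6  -3/16 ]
R2 <- R2 - (-1/2)*R3:  [    0     1     0  |  -1/6     0  1/12 ]
Right block of [I | A^{-1}] is the inverse:
[ -3/8  -1/6  -3/16 ]
[ -1/6     0   1/12 ]
[  2/3   1/3    1/6 ]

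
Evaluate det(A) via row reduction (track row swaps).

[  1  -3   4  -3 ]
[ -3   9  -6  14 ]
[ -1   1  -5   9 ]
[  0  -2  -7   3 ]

det(A) = 24

Forward elimination:
R2 <- R2 - (-3)*R1:  [ 0  0  6  5 ]
R3 <- R3 - (-1)*R1:  [  0  -2  -1   6 ]
R2 <-> R3   (pivot in column 2 was zero)
[ 1  -3   4  -3 ]
[ 0  -2  -1   6 ]
[ 0   0   6   5 ]
[ 0  -2  -7   3 ]
R4 <- R4 - (1)*R2:  [  0   0  -6  -3 ]
R4 <- R4 - (-1)*R3:  [ 0  0  0  2 ]
Upper-triangular form:
[ 1  -3   4  -3 ]
[ 0  -2  -1   6 ]
[ 0   0   6   5 ]
[ 0   0   0   2 ]
det(A) = (-1)^1 * (1) * (-2) * (6) * (2) = 24  (1 row swap -> sign -1)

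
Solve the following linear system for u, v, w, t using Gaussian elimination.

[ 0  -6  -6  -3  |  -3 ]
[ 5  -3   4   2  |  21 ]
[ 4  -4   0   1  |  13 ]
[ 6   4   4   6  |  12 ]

(1, -2, 2, 1)

Forward elimination on [A|b]:
R1 <-> R2   (pivot in column 1 was zero)
[ 5  -3   4   2  21 ]
[ 0  -6  -6  -3  -3 ]
[ 4  -4   0   1  13 ]
[ 6   4   4   6  12 ]
R3 <- R3 - (4/5)*R1:  [     0   -8/5  -16/5   -3/5  -19/5 ]
R4 <- R4 - (6/5)*R1:  [     0   38/5   -4/5   18/5  -66/5 ]
R3 <- R3 - (4/15)*R2:  [    0     0  -8/5   1/5    -3 ]
R4 <- R4 - (-19/15)*R2:  [     0      0  -42/5   -1/5    -17 ]
R4 <- R4 - (21/4)*R3:  [    0     0     0  -5/4  -5/4 ]
Row echelon form:
[ 5  -3     4     2  |    21 ]
[ 0  -6    -6    -3  |    -3 ]
[ 0   0  -8/5   1/5  |    -3 ]
[ 0   0     0  -5/4  |  -5/4 ]
Back-substitution:
t = (-5/4) / (-5/4) = 1
w = (-3 - (1/5)*(1)) / (-8/5) = 2
v = (-3 - (-6)*(2) - (-3)*(1)) / -6 = -2
u = (21 - (-3)*(-2) - (4)*(2) - (2)*(1)) / 5 = 1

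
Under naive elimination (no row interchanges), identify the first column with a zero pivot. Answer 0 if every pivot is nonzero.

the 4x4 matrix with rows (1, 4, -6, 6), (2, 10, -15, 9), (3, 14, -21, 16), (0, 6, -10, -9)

Naive forward elimination:
R2 <- R2 - (2)*R1:  [  0   2  -3  -3 ]
R3 <- R3 - (3)*R1:  [  0   2  -3  -2 ]
R3 <- R3 - (1)*R2:  [ 0  0  0  1 ]
R4 <- R4 - (3)*R2:  [  0   0  -1   0 ]
Matrix at this point:
[ 1  4  -6   6 ]
[ 0  2  -3  -3 ]
[ 0  0   0   1 ]
[ 0  0  -1   0 ]
Pivot entry (3,3) is zero but row 4 has -1 in column 3 -> naive elimination stops; a row interchange (e.g. R3 <-> R4) would be required here.

first zero-pivot column = 3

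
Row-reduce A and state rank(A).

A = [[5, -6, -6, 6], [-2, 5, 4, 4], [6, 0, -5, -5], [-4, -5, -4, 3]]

Row reduction:
R2 <- R2 - (-2/5)*R1:  [    0  13/5   8/5  32/5 ]
R3 <- R3 - (6/5)*R1:  [     0   36/5   11/5  -61/5 ]
R4 <- R4 - (-4/5)*R1:  [     0  -49/5  -44/5   39/5 ]
R3 <- R3 - (36/13)*R2:  [       0        0   -29/13  -389/13 ]
R4 <- R4 - (-49/13)*R2:  [      0       0  -36/13  415/13 ]
R4 <- R4 - (36/29)*R3:  [       0        0        0  2003/29 ]
Row echelon form:
[ 5    -6      -6        6 ]
[ 0  13/5     8/5     32/5 ]
[ 0     0  -29/13  -389/13 ]
[ 0     0       0  2003/29 ]
Nonzero rows / pivot columns: 4

rank(A) = 4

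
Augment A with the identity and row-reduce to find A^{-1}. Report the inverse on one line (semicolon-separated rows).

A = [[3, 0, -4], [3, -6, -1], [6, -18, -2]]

inverse = [-1/9 4/3 -4/9; 0 1/3 -1/6; -1/3 1 -1/3]

Gauss-Jordan on [A | I]:
R1 <- (1/3)*R1:  [    1     0  -4/3  |   1/3     0     0 ]
R2 <- R2 - (3)*R1:  [  0  -6   3  |  -1   1   0 ]
R3 <- R3 - (6)*R1:  [   0  -18    6  |   -2    0    1 ]
R2 <- (1/-6)*R2:  [    0     1  -1/2  |   1/6  -1/6     0 ]
R3 <- R3 - (-18)*R2:  [  0   0  -3  |   1  -3   1 ]
R3 <- (1/-3)*R3:  [    0     0     1  |  -1/3     1  -1/3 ]
R1 <- R1 - (-4/3)*R3:  [    1     0     0  |  -1/9   4/3  -4/9 ]
R2 <- R2 - (-1/2)*R3:  [    0     1     0  |     0   1/3  -1/6 ]
Right block of [I | A^{-1}] is the inverse:
[ -1/9  4/3  -4/9 ]
[    0  1/3  -1/6 ]
[ -1/3    1  -1/3 ]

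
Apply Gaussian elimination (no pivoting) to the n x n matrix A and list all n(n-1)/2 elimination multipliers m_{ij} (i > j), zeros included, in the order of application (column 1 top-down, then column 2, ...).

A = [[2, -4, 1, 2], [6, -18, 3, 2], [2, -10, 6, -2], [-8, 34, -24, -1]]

multipliers: 3, 1, -4, 1, -3, -4

Forward elimination:
R2 <- R2 - (3)*R1:  [  0  -6   0  -4 ]
R3 <- R3 - (1)*R1:  [  0  -6   5  -4 ]
R4 <- R4 - (-4)*R1:  [   0   18  -20    7 ]
R3 <- R3 - (1)*R2:  [ 0  0  5  0 ]
R4 <- R4 - (-3)*R2:  [   0    0  -20   -5 ]
R4 <- R4 - (-4)*R3:  [  0   0   0  -5 ]
Multipliers (in order of application): m_{21} = 3, m_{31} = 1, m_{41} = -4, m_{32} = 1, m_{42} = -3, m_{43} = -4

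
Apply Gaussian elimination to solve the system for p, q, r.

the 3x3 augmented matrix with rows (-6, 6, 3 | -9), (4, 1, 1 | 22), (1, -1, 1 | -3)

(5, 5, -3)

Forward elimination on [A|b]:
R2 <- R2 - (-2/3)*R1:  [  0   5   3  16 ]
R3 <- R3 - (-1/6)*R1:  [    0     0   3/2  -9/2 ]
Row echelon form:
[ -6  6    3  |    -9 ]
[  0  5    3  |    16 ]
[  0  0  3/2  |  -9/2 ]
Back-substitution:
r = (-9/2) / (3/2) = -3
q = (16 - (3)*(-3)) / 5 = 5
p = (-9 - (6)*(5) - (3)*(-3)) / -6 = 5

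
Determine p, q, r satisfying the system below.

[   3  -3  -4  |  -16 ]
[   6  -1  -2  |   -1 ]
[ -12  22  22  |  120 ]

(1, 5, 1)

Forward elimination on [A|b]:
R2 <- R2 - (2)*R1:  [  0   5   6  31 ]
R3 <- R3 - (-4)*R1:  [  0  10   6  56 ]
R3 <- R3 - (2)*R2:  [  0   0  -6  -6 ]
Row echelon form:
[ 3  -3  -4  |  -16 ]
[ 0   5   6  |   31 ]
[ 0   0  -6  |   -6 ]
Back-substitution:
r = (-6) / -6 = 1
q = (31 - (6)*(1)) / 5 = 5
p = (-16 - (-3)*(5) - (-4)*(1)) / 3 = 1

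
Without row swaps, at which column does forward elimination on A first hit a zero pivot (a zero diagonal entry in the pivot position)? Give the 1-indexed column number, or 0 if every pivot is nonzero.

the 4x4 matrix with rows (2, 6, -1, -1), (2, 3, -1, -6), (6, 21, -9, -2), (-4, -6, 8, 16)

Naive forward elimination:
R2 <- R2 - (1)*R1:  [  0  -3   0  -5 ]
R3 <- R3 - (3)*R1:  [  0   3  -6   1 ]
R4 <- R4 - (-2)*R1:  [  0   6   6  14 ]
R3 <- R3 - (-1)*R2:  [  0   0  -6  -4 ]
R4 <- R4 - (-2)*R2:  [ 0  0  6  4 ]
R4 <- R4 - (-1)*R3:  [ 0  0  0  0 ]
Matrix at this point:
[ 2   6  -1  -1 ]
[ 0  -3   0  -5 ]
[ 0   0  -6  -4 ]
[ 0   0   0   0 ]
Pivot entry (4,4) in the last row is zero and there are no rows below to swap with -> zero pivot in column 4 (A is singular).

first zero-pivot column = 4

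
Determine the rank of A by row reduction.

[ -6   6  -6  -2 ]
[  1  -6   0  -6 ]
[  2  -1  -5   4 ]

Row reduction:
R2 <- R2 - (-1/6)*R1:  [     0     -5     -1  -19/3 ]
R3 <- R3 - (-1/3)*R1:  [    0     1    -7  10/3 ]
R3 <- R3 - (-1/5)*R2:  [     0      0  -36/5  31/15 ]
Row echelon form:
[ -6   6     -6     -2 ]
[  0  -5     -1  -19/3 ]
[  0   0  -36/5  31/15 ]
Nonzero rows / pivot columns: 3

rank(A) = 3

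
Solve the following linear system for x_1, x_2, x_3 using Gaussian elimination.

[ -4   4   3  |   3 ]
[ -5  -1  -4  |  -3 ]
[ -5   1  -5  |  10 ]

(2, 5, -3)

Forward elimination on [A|b]:
R2 <- R2 - (5/4)*R1:  [     0     -6  -31/4  -27/4 ]
R3 <- R3 - (5/4)*R1:  [     0     -4  -35/4   25/4 ]
R3 <- R3 - (2/3)*R2:  [      0       0  -43/12    43/4 ]
Row echelon form:
[ -4   4       3  |      3 ]
[  0  -6   -31/4  |  -27/4 ]
[  0   0  -43/12  |   43/4 ]
Back-substitution:
x_3 = (43/4) / (-43/12) = -3
x_2 = (-27/4 - (-31/4)*(-3)) / -6 = 5
x_1 = (3 - (4)*(5) - (3)*(-3)) / -4 = 2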